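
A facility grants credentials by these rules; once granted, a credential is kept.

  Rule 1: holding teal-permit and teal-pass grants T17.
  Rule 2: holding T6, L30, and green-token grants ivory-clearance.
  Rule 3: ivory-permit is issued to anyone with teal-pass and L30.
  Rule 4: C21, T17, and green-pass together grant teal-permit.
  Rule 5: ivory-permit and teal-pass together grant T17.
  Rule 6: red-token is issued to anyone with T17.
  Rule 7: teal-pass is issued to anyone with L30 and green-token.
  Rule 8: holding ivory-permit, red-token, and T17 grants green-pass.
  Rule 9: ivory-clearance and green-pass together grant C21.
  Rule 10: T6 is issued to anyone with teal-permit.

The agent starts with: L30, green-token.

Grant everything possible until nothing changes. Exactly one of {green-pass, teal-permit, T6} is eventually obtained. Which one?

green-pass

Holding L30 and green-token grants teal-pass (Rule 7).
Holding teal-pass and L30 grants ivory-permit (Rule 3).
Holding ivory-permit and teal-pass grants T17 (Rule 5).
Holding T17 grants red-token (Rule 6).
Holding ivory-permit, red-token, and T17 grants green-pass (Rule 8).
teal-permit would need C21, T17, and green-pass (Rule 4), but C21 is never granted. T6 would need teal-permit (Rule 10), but teal-permit is never granted.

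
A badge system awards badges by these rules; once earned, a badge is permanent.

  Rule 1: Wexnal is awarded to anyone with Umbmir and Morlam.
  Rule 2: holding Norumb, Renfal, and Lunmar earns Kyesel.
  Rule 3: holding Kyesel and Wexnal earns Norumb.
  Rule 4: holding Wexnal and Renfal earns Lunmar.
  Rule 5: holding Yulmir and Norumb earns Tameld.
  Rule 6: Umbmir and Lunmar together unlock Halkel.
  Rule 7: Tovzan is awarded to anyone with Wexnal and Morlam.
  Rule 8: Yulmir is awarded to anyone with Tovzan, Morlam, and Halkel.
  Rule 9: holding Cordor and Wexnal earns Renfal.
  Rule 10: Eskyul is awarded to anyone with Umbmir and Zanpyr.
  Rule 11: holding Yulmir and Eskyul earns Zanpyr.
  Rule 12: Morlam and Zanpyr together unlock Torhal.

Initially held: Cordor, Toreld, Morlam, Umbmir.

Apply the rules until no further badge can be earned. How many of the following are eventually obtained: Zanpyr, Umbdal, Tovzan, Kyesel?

With Umbmir and Morlam, Wexnal is earned (Rule 1).
With Wexnal and Morlam, Tovzan is earned (Rule 7).
Zanpyr would need Yulmir and Eskyul (Rule 11), but Eskyul is never earned.
No rule produces Umbdal, and it is not given.
Tovzan: reached.
Kyesel would need Norumb, Renfal, and Lunmar (Rule 2), but Norumb is never earned.
Reached: Tovzan — 1 of the 4.

1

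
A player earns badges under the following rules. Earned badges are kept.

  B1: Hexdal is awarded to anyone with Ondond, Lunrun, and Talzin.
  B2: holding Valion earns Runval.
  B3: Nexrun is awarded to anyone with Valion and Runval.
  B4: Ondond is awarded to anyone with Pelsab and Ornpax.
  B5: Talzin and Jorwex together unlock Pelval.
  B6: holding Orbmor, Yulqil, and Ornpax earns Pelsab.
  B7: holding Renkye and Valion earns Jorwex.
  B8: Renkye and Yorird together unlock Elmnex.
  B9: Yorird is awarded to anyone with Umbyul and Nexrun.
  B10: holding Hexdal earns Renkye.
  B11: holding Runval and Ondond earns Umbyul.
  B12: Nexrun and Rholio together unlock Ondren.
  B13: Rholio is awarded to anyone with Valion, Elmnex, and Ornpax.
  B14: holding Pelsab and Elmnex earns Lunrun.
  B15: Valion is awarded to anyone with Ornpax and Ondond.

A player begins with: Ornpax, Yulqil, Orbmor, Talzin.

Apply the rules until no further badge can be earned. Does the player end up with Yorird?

With Orbmor, Yulqil, and Ornpax, Pelsab is earned (B6).
With Pelsab and Ornpax, Ondond is earned (B4).
With Ornpax and Ondond, Valion is earned (B15).
With Valion, Runval is earned (B2).
With Valion and Runval, Nexrun is earned (B3).
With Runval and Ondond, Umbyul is earned (B11).
With Umbyul and Nexrun, Yorird is earned (B9).

Yes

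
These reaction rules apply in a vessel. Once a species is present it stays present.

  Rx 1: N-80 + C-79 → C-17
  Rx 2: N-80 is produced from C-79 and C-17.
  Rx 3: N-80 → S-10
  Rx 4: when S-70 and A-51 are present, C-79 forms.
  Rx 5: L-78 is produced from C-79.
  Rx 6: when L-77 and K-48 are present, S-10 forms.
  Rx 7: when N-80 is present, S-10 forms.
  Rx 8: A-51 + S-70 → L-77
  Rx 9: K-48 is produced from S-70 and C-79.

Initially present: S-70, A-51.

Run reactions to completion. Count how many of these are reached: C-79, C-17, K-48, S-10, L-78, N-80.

4

S-70 and A-51 present → C-79 forms (Rx 4).
A-51 and S-70 present → L-77 forms (Rx 8).
S-70 and C-79 present → K-48 forms (Rx 9).
C-79 present → L-78 forms (Rx 5).
L-77 and K-48 present → S-10 forms (Rx 6).
C-79: reached.
C-17 would need N-80 and C-79 (Rx 1), but N-80 never forms.
K-48: reached.
S-10: reached.
L-78: reached.
N-80 would need C-79 and C-17 (Rx 2), but C-17 never forms.
Reached: C-79, K-48, S-10, and L-78 — 4 of the 6.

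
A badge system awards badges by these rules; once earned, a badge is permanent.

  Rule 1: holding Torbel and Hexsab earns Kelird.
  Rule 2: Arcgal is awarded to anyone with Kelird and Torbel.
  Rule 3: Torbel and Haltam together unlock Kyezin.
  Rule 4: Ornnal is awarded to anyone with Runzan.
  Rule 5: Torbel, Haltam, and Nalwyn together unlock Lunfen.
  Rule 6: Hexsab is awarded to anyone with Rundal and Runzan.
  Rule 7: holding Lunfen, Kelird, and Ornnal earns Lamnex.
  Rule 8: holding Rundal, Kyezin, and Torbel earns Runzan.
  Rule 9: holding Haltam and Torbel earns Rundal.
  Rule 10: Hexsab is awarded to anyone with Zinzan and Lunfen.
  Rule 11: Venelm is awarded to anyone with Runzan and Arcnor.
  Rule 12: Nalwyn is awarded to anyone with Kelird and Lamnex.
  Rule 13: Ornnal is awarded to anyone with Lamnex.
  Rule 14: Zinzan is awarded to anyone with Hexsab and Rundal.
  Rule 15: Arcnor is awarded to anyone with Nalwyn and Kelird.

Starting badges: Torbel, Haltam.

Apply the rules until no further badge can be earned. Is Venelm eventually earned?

No

Venelm would need Runzan and Arcnor (Rule 11), but Arcnor is never earned.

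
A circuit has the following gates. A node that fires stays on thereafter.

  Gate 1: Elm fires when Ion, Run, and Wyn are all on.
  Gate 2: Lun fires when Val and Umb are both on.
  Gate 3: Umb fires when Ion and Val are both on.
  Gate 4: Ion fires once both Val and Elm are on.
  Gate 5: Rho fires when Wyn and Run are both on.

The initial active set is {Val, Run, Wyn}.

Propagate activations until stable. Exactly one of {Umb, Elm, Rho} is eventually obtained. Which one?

Gate 5: Wyn and Run on → Rho on.
Umb would need Ion and Val (Gate 3), but Ion never turns on. Elm would need Ion, Run, and Wyn (Gate 1), but Ion never turns on.

Rho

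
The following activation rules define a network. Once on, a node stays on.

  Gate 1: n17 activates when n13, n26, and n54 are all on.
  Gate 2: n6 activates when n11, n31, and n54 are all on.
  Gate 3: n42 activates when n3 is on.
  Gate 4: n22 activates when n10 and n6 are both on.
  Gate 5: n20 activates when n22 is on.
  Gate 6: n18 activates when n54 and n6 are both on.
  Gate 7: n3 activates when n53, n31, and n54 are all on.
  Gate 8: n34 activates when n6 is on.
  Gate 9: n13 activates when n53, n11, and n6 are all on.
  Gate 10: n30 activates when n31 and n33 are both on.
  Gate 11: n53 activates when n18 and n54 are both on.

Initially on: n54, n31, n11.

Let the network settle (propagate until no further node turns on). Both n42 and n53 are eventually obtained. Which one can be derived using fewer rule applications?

n53: Gate 2: n11, n31, and n54 on → n6 on. Gate 6: n54 and n6 on → n18 on. Gate 11: n18 and n54 on → n53 on. [3 rule applications]
n42: n11, n31, and n54 are on, so n6 activates (Gate 2). Gate 6: n54 and n6 on → n18 on. n18 and n54 are on, so n53 activates (Gate 11). n53, n31, and n54 are on, so n3 activates (Gate 7). Gate 3: n3 on → n42 on. [5 rule applications]
n53 needs fewer.

n53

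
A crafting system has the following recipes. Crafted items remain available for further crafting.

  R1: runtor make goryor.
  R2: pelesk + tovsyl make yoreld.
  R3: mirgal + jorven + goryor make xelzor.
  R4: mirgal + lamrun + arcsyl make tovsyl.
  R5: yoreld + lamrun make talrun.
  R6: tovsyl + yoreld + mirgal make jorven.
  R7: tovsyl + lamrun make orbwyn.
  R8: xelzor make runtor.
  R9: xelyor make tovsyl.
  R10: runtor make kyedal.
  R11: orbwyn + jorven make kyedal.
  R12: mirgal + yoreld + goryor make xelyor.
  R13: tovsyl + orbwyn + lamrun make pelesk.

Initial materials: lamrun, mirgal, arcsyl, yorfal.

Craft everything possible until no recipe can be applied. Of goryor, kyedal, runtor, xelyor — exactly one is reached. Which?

kyedal

mirgal + lamrun + arcsyl → tovsyl (R4).
Using R7, tovsyl and lamrun make orbwyn.
tovsyl + orbwyn + lamrun → pelesk (R13).
Using R2, pelesk and tovsyl make yoreld.
Using R6, tovsyl, yoreld, and mirgal make jorven.
orbwyn + jorven → kyedal (R11).
runtor would need xelzor (R8), but xelzor is never obtained. goryor would need runtor (R1), but runtor is never obtained. xelyor would need mirgal, yoreld, and goryor (R12), but goryor is never obtained.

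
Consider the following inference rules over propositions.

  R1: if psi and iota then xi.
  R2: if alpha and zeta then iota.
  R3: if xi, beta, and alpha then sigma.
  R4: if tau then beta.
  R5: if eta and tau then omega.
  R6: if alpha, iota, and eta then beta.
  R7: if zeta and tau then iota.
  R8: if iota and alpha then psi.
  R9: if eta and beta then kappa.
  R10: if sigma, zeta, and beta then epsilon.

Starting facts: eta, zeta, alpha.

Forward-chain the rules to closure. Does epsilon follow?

From alpha and zeta, R2 gives iota.
From iota and alpha, R8 gives psi.
From alpha, iota, and eta, R6 gives beta.
psi and iota hold, so xi follows (R1).
From xi, beta, and alpha, R3 gives sigma.
From sigma, zeta, and beta, R10 gives epsilon.

Yes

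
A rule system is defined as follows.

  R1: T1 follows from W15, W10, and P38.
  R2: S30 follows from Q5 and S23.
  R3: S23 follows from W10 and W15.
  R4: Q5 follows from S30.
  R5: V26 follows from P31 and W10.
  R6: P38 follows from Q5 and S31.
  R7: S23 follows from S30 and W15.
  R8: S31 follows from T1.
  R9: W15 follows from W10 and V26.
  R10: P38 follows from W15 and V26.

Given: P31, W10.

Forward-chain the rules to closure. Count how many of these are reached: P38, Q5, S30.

From P31 and W10, R5 gives V26.
W10 and V26 hold, so W15 follows (R9).
From W15 and V26, R10 gives P38.
P38: reached.
Q5 would need S30 (R4), but S30 is never established.
S30 would need Q5 and S23 (R2), but Q5 is never established.
Reached: P38 — 1 of the 3.

1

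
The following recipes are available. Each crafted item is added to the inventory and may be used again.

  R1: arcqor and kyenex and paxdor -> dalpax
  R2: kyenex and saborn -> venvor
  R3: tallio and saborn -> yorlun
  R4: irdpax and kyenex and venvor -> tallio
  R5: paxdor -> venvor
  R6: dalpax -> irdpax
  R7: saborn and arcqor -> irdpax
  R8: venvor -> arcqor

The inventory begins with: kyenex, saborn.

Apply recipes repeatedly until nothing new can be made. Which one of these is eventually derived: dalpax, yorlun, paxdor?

kyenex and saborn -> venvor (R2).
venvor -> arcqor (R8).
saborn and arcqor -> irdpax (R7).
irdpax and kyenex and venvor -> tallio (R4).
Using R3, tallio and saborn make yorlun.
dalpax would need arcqor, kyenex, and paxdor (R1), but paxdor is never obtained. No rule produces paxdor, and it is not given.

yorlun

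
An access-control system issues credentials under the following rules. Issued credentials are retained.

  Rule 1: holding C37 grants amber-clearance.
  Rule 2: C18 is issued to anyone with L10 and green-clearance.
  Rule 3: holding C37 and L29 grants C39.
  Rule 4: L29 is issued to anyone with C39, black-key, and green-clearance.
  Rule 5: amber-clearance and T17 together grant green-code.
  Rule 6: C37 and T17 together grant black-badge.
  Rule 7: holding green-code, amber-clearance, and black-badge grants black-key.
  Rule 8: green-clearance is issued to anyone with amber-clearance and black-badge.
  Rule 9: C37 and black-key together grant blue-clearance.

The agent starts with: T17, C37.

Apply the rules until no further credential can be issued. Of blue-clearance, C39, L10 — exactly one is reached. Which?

Holding C37 and T17 grants black-badge (Rule 6).
Holding C37 grants amber-clearance (Rule 1).
Holding amber-clearance and T17 grants green-code (Rule 5).
Holding green-code, amber-clearance, and black-badge grants black-key (Rule 7).
Holding C37 and black-key grants blue-clearance (Rule 9).
No rule produces L10, and it is not given. C39 would need C37 and L29 (Rule 3), but L29 is never granted.

blue-clearance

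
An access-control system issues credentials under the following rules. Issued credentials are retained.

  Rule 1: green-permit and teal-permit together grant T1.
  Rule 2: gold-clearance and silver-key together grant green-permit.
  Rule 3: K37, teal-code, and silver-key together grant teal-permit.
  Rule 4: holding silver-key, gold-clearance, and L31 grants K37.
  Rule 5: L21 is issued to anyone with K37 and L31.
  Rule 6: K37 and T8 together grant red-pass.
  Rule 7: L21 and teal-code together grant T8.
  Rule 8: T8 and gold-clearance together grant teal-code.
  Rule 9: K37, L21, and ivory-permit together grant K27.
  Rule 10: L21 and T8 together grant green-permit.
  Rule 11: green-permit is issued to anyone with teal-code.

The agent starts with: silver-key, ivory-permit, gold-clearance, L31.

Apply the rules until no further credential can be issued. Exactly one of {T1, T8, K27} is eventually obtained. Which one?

Holding silver-key, gold-clearance, and L31 grants K37 (Rule 4).
Holding K37 and L31 grants L21 (Rule 5).
Holding K37, L21, and ivory-permit grants K27 (Rule 9).
T8 would need L21 and teal-code (Rule 7), but teal-code is never granted. T1 would need green-permit and teal-permit (Rule 1), but teal-permit is never granted.

K27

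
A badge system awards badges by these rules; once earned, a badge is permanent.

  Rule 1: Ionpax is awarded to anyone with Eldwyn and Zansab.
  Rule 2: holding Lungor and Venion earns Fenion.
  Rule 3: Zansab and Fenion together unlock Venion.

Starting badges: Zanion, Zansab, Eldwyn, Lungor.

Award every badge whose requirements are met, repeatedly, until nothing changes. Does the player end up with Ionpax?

With Eldwyn and Zansab, Ionpax is earned (Rule 1).

Yes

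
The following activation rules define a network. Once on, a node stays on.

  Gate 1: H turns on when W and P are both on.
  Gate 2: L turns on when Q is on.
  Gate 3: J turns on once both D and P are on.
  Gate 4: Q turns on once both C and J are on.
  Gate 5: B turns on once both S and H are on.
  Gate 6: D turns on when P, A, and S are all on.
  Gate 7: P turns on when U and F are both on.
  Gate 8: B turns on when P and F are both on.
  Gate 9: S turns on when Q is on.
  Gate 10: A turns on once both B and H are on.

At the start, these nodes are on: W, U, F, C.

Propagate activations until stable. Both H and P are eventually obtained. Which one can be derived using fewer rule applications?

P

P: Gate 7: U and F on → P on. [1 rule application]
H: U and F are on, so P turns on (Gate 7). Gate 1: W and P on → H on. [2 rule applications]
P needs fewer.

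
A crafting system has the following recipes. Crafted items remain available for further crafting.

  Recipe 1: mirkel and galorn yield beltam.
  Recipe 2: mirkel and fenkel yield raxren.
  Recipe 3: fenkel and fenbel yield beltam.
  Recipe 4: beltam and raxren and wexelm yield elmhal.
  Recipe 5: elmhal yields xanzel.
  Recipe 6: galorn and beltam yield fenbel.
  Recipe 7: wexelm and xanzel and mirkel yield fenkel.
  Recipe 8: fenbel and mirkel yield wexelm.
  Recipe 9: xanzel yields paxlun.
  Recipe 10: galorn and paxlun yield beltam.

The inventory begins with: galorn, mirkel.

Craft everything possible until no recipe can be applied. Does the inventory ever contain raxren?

No

raxren would need mirkel and fenkel (Recipe 2), but fenkel is never obtained.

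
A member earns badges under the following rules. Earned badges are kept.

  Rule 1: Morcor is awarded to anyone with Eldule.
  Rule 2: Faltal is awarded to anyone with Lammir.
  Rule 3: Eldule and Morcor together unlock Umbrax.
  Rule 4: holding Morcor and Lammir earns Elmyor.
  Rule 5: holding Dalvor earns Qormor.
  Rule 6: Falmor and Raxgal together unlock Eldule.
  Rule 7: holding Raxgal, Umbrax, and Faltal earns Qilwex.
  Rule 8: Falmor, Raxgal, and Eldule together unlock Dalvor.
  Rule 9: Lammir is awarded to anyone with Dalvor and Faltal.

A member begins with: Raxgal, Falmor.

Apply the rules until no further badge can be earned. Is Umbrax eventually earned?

With Falmor and Raxgal, Eldule is earned (Rule 6).
With Eldule, Morcor is earned (Rule 1).
With Eldule and Morcor, Umbrax is earned (Rule 3).

Yes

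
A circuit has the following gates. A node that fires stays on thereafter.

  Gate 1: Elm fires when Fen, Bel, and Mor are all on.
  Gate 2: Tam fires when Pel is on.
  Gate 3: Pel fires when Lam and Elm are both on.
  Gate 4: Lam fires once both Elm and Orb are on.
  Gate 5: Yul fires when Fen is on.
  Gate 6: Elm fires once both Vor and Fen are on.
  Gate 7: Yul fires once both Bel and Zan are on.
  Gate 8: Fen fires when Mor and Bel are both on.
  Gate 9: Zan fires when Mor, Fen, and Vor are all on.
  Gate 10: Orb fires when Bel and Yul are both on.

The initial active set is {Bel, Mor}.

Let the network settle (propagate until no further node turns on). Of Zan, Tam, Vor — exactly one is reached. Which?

Gate 8: Mor and Bel on → Fen on.
Gate 1: Fen, Bel, and Mor on → Elm on.
Fen is on, so Yul fires (Gate 5).
Bel and Yul are on, so Orb fires (Gate 10).
Elm and Orb are on, so Lam fires (Gate 4).
Gate 3: Lam and Elm on → Pel on.
Pel is on, so Tam fires (Gate 2).
Zan would need Mor, Fen, and Vor (Gate 9), but Vor never turns on. No rule produces Vor, and it is not given.

Tam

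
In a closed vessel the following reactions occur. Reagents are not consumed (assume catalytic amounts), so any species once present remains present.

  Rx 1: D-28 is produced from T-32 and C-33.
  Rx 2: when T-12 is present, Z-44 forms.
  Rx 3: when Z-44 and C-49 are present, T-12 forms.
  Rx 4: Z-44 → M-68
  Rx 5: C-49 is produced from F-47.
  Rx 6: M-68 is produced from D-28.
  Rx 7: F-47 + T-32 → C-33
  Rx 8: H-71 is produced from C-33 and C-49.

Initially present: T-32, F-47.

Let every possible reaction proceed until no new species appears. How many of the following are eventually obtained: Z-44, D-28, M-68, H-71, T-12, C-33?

4

F-47 and T-32 present → C-33 forms (Rx 7).
F-47 present → C-49 forms (Rx 5).
T-32 and C-33 present → D-28 forms (Rx 1).
C-33 and C-49 present → H-71 forms (Rx 8).
D-28 present → M-68 forms (Rx 6).
Z-44 would need T-12 (Rx 2), but T-12 never forms.
D-28: reached.
M-68: reached.
H-71: reached.
T-12 would need Z-44 and C-49 (Rx 3), but Z-44 never forms.
C-33: reached.
Reached: D-28, M-68, H-71, and C-33 — 4 of the 6.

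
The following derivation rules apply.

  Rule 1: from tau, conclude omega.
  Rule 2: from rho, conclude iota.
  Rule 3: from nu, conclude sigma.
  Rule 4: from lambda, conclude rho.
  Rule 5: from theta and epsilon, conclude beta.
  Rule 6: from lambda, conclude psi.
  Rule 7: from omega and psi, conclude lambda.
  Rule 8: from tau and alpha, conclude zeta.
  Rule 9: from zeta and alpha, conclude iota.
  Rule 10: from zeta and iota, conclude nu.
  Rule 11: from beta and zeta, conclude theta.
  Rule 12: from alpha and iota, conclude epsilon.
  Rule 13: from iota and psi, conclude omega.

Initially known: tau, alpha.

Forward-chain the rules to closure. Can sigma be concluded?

From tau and alpha, Rule 8 gives zeta.
zeta and alpha hold, so iota follows (Rule 9).
From zeta and iota, Rule 10 gives nu.
nu holds, so sigma follows (Rule 3).

Yes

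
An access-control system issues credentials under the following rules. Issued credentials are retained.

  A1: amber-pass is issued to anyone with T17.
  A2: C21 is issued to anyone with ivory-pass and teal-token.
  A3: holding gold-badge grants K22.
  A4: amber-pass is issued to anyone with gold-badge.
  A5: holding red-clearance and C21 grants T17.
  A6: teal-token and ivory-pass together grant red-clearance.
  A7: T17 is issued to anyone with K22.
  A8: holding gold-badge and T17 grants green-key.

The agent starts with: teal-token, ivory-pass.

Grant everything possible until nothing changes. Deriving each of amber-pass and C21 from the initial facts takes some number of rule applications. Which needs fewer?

C21

C21: Holding ivory-pass and teal-token grants C21 (A2). [1 rule application]
amber-pass: Holding ivory-pass and teal-token grants C21 (A2). Holding teal-token and ivory-pass grants red-clearance (A6). Holding red-clearance and C21 grants T17 (A5). Holding T17 grants amber-pass (A1). [4 rule applications]
C21 needs fewer.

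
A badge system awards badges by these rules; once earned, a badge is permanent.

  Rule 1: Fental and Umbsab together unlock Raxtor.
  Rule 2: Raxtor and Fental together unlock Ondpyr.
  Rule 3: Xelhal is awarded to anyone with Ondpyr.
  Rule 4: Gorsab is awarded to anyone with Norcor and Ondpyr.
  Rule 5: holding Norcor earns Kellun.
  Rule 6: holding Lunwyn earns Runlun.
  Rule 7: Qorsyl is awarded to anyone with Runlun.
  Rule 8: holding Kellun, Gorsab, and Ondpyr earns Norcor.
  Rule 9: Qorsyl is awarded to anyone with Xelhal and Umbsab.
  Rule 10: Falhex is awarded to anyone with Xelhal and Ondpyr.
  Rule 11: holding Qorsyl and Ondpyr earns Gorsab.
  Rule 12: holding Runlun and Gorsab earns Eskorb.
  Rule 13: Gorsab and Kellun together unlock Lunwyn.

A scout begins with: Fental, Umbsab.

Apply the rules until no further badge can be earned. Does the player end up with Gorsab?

With Fental and Umbsab, Raxtor is earned (Rule 1).
With Raxtor and Fental, Ondpyr is earned (Rule 2).
With Ondpyr, Xelhal is earned (Rule 3).
With Xelhal and Umbsab, Qorsyl is earned (Rule 9).
With Qorsyl and Ondpyr, Gorsab is earned (Rule 11).

Yes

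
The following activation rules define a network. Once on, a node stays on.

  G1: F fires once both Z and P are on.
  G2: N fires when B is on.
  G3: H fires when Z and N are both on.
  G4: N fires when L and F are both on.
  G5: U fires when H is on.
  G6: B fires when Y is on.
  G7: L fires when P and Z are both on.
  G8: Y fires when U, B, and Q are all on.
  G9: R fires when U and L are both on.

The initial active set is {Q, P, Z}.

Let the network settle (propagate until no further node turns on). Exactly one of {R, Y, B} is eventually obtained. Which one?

R

G1: Z and P on → F on.
G7: P and Z on → L on.
G4: L and F on → N on.
G3: Z and N on → H on.
G5: H on → U on.
U and L are on, so R fires (G9).
B would need Y (G6), but Y never turns on. Y would need U, B, and Q (G8), but B never turns on.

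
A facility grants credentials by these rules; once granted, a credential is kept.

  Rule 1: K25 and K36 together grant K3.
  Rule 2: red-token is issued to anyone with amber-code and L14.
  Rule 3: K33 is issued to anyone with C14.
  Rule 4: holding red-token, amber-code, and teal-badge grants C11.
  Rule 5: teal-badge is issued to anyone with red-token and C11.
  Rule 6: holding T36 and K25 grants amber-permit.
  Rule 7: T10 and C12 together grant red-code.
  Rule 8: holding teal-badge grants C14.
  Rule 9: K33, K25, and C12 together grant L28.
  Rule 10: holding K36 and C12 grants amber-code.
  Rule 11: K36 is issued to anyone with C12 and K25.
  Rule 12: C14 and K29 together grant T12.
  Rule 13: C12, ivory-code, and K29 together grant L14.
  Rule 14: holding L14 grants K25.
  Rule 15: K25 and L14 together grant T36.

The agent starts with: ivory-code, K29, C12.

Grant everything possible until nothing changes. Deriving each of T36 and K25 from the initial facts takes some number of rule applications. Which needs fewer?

K25

K25: Holding C12, ivory-code, and K29 grants L14 (Rule 13). Holding L14 grants K25 (Rule 14). [2 rule applications]
T36: Holding C12, ivory-code, and K29 grants L14 (Rule 13). Holding L14 grants K25 (Rule 14). Holding K25 and L14 grants T36 (Rule 15). [3 rule applications]
K25 needs fewer.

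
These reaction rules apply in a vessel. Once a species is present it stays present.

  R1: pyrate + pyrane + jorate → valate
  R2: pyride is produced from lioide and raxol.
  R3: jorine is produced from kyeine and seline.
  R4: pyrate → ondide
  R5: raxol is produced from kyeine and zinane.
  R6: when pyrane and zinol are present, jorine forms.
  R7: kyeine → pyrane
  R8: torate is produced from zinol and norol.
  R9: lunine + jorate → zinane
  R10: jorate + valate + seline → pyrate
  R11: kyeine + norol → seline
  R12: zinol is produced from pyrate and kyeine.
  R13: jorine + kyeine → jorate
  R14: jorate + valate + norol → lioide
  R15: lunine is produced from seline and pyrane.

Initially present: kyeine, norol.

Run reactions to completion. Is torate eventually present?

torate would need zinol and norol (R8), but zinol never forms.

No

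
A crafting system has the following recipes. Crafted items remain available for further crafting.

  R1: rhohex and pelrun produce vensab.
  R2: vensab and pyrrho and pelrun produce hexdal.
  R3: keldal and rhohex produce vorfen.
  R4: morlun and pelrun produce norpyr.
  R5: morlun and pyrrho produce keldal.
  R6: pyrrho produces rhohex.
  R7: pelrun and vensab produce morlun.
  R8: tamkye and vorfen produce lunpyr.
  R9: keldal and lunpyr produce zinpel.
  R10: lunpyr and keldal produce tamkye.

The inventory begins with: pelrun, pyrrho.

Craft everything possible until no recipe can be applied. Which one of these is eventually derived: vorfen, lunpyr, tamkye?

vorfen

pyrrho → rhohex (R6).
Using R1, rhohex and pelrun make vensab.
Using R7, pelrun and vensab make morlun.
Using R5, morlun and pyrrho make keldal.
keldal and rhohex → vorfen (R3).
lunpyr would need tamkye and vorfen (R8), but tamkye is never obtained. tamkye would need lunpyr and keldal (R10), but lunpyr is never obtained.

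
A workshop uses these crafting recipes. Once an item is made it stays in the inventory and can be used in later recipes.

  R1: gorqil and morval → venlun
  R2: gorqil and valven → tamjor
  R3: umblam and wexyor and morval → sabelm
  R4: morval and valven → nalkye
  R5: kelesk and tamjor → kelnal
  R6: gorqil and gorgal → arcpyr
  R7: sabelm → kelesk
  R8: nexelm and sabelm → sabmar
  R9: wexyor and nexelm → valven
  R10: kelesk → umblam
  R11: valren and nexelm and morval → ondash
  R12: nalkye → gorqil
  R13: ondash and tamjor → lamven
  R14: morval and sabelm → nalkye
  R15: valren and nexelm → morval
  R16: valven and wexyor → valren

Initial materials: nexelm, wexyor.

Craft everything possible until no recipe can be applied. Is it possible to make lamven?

wexyor and nexelm → valven (R9).
Using R16, valven and wexyor make valren.
valren and nexelm → morval (R15).
Using R11, valren, nexelm, and morval make ondash.
Using R4, morval and valven make nalkye.
nalkye → gorqil (R12).
Using R2, gorqil and valven make tamjor.
ondash and tamjor → lamven (R13).

Yes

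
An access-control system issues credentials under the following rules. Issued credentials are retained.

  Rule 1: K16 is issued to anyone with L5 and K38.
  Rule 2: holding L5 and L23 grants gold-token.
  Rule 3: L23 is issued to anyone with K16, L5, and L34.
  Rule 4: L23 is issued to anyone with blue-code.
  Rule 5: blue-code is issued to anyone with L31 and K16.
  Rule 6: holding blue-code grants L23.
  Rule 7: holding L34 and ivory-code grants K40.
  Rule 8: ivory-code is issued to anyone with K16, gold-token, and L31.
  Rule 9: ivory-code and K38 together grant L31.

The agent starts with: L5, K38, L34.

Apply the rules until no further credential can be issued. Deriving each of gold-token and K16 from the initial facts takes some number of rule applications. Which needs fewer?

K16

K16: Holding L5 and K38 grants K16 (Rule 1). [1 rule application]
gold-token: Holding L5 and K38 grants K16 (Rule 1). Holding K16, L5, and L34 grants L23 (Rule 3). Holding L5 and L23 grants gold-token (Rule 2). [3 rule applications]
K16 needs fewer.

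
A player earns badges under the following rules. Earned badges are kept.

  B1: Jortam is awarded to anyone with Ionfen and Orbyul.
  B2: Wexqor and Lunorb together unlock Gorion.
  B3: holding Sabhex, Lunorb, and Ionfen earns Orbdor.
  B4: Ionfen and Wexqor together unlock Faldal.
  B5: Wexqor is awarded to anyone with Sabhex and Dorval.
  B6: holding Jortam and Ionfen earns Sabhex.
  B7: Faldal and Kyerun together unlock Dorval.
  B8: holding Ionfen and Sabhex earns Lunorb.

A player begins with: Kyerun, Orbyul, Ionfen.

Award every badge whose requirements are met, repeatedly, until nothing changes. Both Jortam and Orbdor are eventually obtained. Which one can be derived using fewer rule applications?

Jortam

Jortam: With Ionfen and Orbyul, Jortam is earned (B1). [1 rule application]
Orbdor: With Ionfen and Orbyul, Jortam is earned (B1). With Jortam and Ionfen, Sabhex is earned (B6). With Ionfen and Sabhex, Lunorb is earned (B8). With Sabhex, Lunorb, and Ionfen, Orbdor is earned (B3). [4 rule applications]
Jortam needs fewer.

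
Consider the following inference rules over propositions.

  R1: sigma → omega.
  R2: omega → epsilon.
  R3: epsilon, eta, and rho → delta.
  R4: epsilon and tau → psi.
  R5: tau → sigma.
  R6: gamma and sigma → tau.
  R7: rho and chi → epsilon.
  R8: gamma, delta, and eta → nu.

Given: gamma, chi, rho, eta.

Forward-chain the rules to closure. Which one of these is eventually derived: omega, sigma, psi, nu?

nu

From rho and chi, R7 gives epsilon.
epsilon, eta, and rho hold, so delta follows (R3).
gamma, delta, and eta hold, so nu follows (R8).
psi would need epsilon and tau (R4), but tau is never established. sigma would need tau (R5), but tau is never established. omega would need sigma (R1), but sigma is never established.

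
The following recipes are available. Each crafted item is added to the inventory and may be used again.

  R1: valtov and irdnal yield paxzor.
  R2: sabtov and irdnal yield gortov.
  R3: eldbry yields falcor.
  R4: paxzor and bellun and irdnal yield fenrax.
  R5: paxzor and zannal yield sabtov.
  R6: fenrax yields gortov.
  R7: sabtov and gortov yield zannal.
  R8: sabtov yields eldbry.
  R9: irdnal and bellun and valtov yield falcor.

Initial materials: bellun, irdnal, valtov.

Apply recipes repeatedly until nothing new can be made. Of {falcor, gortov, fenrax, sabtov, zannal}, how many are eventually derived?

3

Using R9, irdnal, bellun, and valtov make falcor.
valtov and irdnal → paxzor (R1).
paxzor and bellun and irdnal → fenrax (R4).
Using R6, fenrax makes gortov.
falcor: reached.
gortov: reached.
fenrax: reached.
sabtov would need paxzor and zannal (R5), but zannal is never obtained.
zannal would need sabtov and gortov (R7), but sabtov is never obtained.
Reached: falcor, gortov, and fenrax — 3 of the 5.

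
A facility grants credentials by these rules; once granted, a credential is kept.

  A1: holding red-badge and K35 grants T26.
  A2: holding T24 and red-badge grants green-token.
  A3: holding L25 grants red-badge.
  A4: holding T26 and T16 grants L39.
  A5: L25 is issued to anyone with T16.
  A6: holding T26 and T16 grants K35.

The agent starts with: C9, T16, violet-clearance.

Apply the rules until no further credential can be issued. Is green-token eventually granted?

No

green-token would need T24 and red-badge (A2), but T24 is never granted.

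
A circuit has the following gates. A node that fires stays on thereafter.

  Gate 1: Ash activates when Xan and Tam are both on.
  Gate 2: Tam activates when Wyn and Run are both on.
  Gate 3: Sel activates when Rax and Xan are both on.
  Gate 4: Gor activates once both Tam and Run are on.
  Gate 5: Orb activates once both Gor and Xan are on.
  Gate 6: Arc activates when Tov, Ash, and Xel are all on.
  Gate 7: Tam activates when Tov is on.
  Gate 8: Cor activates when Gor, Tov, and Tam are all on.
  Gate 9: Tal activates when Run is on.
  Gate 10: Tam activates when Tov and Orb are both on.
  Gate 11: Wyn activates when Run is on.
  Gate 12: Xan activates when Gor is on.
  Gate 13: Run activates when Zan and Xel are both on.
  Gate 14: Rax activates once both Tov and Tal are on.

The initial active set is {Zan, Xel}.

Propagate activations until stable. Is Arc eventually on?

Arc would need Tov, Ash, and Xel (Gate 6), but Tov never turns on.

No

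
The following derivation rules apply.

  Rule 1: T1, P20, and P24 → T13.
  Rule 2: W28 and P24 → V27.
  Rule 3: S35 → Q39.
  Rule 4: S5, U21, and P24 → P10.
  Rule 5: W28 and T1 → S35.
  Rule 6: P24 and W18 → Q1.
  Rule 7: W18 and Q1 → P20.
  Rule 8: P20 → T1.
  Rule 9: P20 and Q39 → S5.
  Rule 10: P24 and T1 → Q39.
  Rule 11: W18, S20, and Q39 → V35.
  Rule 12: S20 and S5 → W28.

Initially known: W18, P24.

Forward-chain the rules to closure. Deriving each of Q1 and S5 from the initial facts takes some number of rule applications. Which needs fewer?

Q1

Q1: From P24 and W18, Rule 6 gives Q1. [1 rule application]
S5: From P24 and W18, Rule 6 gives Q1. W18 and Q1 hold, so P20 follows (Rule 7). P20 holds, so T1 follows (Rule 8). From P24 and T1, Rule 10 gives Q39. From P20 and Q39, Rule 9 gives S5. [5 rule applications]
Q1 needs fewer.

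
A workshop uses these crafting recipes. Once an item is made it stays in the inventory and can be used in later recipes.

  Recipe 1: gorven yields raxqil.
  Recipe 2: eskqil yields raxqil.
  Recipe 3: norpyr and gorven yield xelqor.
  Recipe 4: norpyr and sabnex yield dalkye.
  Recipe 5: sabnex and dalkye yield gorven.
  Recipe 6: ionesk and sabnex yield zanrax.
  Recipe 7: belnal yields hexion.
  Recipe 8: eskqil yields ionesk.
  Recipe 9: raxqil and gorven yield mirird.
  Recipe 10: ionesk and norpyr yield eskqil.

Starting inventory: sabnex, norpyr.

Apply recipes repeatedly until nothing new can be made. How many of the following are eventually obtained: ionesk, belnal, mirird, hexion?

Using Recipe 4, norpyr and sabnex make dalkye.
Using Recipe 5, sabnex and dalkye make gorven.
Using Recipe 1, gorven makes raxqil.
raxqil and gorven → mirird (Recipe 9).
ionesk would need eskqil (Recipe 8), but eskqil is never obtained.
No rule produces belnal, and it is not given.
mirird: reached.
hexion would need belnal (Recipe 7), but belnal is never obtained.
Reached: mirird — 1 of the 4.

1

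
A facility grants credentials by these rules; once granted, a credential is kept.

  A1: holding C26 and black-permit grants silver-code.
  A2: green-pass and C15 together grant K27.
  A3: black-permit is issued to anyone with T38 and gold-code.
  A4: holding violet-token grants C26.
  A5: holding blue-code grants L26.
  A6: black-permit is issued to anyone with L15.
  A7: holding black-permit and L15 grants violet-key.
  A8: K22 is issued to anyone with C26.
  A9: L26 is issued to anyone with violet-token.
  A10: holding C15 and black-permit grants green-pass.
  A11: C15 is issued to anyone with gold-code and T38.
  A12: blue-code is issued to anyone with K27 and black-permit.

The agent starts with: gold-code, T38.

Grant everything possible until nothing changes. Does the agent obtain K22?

K22 would need C26 (A8), but C26 is never granted.

No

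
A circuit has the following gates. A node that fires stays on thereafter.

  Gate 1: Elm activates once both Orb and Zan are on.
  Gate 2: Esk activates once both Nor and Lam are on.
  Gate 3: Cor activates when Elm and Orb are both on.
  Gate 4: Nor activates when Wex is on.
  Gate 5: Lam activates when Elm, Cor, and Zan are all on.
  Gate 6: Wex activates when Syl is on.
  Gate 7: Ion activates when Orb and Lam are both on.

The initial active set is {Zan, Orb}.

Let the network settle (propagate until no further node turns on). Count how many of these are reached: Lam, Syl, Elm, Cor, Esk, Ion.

Orb and Zan are on, so Elm activates (Gate 1).
Elm and Orb are on, so Cor activates (Gate 3).
Gate 5: Elm, Cor, and Zan on → Lam on.
Orb and Lam are on, so Ion activates (Gate 7).
Lam: reached.
No rule produces Syl, and it is not given.
Elm: reached.
Cor: reached.
Esk would need Nor and Lam (Gate 2), but Nor never turns on.
Ion: reached.
Reached: Lam, Elm, Cor, and Ion — 4 of the 6.

4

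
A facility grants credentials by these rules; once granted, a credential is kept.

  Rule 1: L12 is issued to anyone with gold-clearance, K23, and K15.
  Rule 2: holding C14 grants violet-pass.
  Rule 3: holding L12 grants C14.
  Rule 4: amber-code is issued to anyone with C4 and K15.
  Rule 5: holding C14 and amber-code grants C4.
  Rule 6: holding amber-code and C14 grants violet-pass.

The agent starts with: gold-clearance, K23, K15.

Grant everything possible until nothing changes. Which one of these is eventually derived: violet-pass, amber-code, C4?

Holding gold-clearance, K23, and K15 grants L12 (Rule 1).
Holding L12 grants C14 (Rule 3).
Holding C14 grants violet-pass (Rule 2).
C4 would need C14 and amber-code (Rule 5), but amber-code is never granted. amber-code would need C4 and K15 (Rule 4), but C4 is never granted.

violet-pass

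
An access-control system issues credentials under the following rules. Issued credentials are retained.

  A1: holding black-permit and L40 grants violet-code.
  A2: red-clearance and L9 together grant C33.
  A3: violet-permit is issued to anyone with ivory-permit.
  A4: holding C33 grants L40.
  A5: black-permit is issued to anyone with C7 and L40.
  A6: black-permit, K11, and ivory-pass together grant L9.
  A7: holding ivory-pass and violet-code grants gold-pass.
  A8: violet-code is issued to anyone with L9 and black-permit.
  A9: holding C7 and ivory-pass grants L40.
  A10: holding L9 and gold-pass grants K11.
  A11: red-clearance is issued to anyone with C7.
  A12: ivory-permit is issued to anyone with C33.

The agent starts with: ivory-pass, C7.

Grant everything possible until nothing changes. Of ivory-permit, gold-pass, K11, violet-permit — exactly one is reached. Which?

Holding C7 and ivory-pass grants L40 (A9).
Holding C7 and L40 grants black-permit (A5).
Holding black-permit and L40 grants violet-code (A1).
Holding ivory-pass and violet-code grants gold-pass (A7).
K11 would need L9 and gold-pass (A10), but L9 is never granted. violet-permit would need ivory-permit (A3), but ivory-permit is never granted. ivory-permit would need C33 (A12), but C33 is never granted.

gold-pass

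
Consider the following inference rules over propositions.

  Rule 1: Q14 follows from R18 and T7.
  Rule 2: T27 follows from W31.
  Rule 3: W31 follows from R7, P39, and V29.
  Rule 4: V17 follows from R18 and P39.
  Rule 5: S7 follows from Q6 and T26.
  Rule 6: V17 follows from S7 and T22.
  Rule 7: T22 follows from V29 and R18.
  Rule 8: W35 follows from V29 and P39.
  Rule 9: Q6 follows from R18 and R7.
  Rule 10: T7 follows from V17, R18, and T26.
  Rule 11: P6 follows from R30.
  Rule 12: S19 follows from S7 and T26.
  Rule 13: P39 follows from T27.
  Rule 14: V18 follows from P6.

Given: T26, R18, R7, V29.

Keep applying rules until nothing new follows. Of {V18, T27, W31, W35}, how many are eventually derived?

V18 would need P6 (Rule 14), but P6 is never established.
T27 would need W31 (Rule 2), but W31 is never established.
W31 would need R7, P39, and V29 (Rule 3), but P39 is never established.
W35 would need V29 and P39 (Rule 8), but P39 is never established.
None of the 4 are reached.

0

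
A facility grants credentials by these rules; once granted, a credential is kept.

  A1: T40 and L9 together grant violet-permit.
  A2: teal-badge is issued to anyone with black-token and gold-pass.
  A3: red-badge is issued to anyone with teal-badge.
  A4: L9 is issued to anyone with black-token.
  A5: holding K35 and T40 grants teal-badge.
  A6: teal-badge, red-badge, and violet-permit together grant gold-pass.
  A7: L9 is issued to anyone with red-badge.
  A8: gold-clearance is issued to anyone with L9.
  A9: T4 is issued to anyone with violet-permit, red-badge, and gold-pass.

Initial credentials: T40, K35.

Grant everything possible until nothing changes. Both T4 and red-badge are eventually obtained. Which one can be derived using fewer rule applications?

red-badge

red-badge: Holding K35 and T40 grants teal-badge (A5). Holding teal-badge grants red-badge (A3). [2 rule applications]
T4: Holding K35 and T40 grants teal-badge (A5). Holding teal-badge grants red-badge (A3). Holding red-badge grants L9 (A7). Holding T40 and L9 grants violet-permit (A1). Holding teal-badge, red-badge, and violet-permit grants gold-pass (A6). Holding violet-permit, red-badge, and gold-pass grants T4 (A9). [6 rule applications]
red-badge needs fewer.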